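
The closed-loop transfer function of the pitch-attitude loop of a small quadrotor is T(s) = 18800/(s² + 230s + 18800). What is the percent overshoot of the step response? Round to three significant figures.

Matching coefficients with s² + 2ζω_n s + ω_n² gives ω_n² = 18800 ⇒ ω_n = 137 rad/s, and ζ = 230/(2ω_n) = 0.839.
Overshoot: exp(−π·0.839/√(1−0.839²)) = 0.00792, i.e. 0.792%.

%OS ≈ 0.792%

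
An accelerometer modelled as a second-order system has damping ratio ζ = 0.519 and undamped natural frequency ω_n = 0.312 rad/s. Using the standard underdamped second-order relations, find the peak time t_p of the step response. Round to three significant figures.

t_p ≈ 11.8 s

The damped frequency is ω_d = ω_n√(1−ζ²) = 0.312·√(1−0.269) = 0.267 rad/s.
Peak time t_p = π/ω_d = π/0.267 = 11.8 s.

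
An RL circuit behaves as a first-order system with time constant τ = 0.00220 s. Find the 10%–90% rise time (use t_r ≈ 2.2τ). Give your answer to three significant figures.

t_r ≈ 0.00484 s

t_r ≈ 2.2τ = 0.00484 s.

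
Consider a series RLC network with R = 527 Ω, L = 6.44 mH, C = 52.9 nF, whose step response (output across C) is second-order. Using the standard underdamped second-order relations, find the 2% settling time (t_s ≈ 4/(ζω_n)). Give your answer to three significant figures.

For a series RLC circuit (capacitor voltage as output), ω_n = 1/√(LC) = 1/√(6.44 mH · 52.9 nF) = 54200 rad/s.
ζ = (R/2)·√(C/L) = (527/2)·√(52.9 nF/6.44 mH) = 0.755.
t_s ≈ 4/(ζω_n) = 0.0000978 s.

t_s ≈ 0.0000978 s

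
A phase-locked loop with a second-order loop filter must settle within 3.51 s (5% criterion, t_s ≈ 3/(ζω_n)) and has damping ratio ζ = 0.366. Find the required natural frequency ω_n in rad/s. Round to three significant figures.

Rearranging t_s ≈ 3/(ζω_n) gives ω_n = 3/(ζ·t_s) = 3/(0.366 × 3.51) = 2.34 rad/s.

ω_n ≈ 2.34 rad/s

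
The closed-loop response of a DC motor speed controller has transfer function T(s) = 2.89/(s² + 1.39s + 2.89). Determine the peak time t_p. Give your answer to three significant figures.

t_p ≈ 2.02 s

Matching coefficients with s² + 2ζω_n s + ω_n² gives ω_n² = 2.89 ⇒ ω_n = 1.70 rad/s, and ζ = 1.39/(2ω_n) = 0.409.
ω_d = 1.70·√(1 − 0.409²) = 1.55 rad/s. Then t_p = π/ω_d = 2.02 s.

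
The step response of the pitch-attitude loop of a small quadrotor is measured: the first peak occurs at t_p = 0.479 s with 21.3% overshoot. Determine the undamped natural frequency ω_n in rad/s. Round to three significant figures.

ω_n ≈ 7.31 rad/s

From the overshoot, ζ = −ln(OS)/√(π²+ln²(OS)) = 0.442.
t_p = π/ω_d ⇒ ω_d = 6.56 rad/s; then ω_n = ω_d/√(1−ζ²) = 7.31 rad/s.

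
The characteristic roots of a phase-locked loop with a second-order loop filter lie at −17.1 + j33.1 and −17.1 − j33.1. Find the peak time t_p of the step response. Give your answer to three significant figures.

t_p ≈ 0.0949 s

t_p = π/ω_d with ω_d = 33.1 (the imaginary part), so t_p = 0.0949 s.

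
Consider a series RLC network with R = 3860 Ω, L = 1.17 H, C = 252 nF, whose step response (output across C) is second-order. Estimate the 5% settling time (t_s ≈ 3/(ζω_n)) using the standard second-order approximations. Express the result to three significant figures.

t_s ≈ 0.00182 s

For a series RLC circuit (capacitor voltage as output), ω_n = 1/√(LC) = 1/√(1.17 H · 252 nF) = 1840 rad/s.
ζ = (R/2)·√(C/L) = (3860/2)·√(252 nF/1.17 H) = 0.896.
t_s ≈ 3/(ζω_n) = 0.00182 s.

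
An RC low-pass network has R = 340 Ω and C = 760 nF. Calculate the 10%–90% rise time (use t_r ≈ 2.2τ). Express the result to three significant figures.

t_r ≈ 0.000568 s

τ = RC = 340 × 760 nF = 0.000258 s.
t_r ≈ 2.2τ = 0.000568 s.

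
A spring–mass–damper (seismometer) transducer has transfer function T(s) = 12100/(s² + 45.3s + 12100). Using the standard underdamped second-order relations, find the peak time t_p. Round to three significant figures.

t_p ≈ 0.0292 s

Comparing the denominator to s² + 2ζω_n s + ω_n²: ω_n = √12100 = 110 rad/s, and 2ζω_n = 45.3 so ζ = 45.3/(2·110) = 0.206.
ω_d = 110·√(1 − 0.206²) = 108 rad/s. Then t_p = π/ω_d = 0.0292 s.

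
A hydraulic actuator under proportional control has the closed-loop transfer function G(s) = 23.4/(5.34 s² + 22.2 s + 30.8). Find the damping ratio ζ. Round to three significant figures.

ζ ≈ 0.866

Dividing through by 5.34: denominator becomes s² + 4.157 s + 5.768.
So ω_n = √5.768 = 2.40 rad/s and ζ = 4.157/(2·2.40) = 0.866.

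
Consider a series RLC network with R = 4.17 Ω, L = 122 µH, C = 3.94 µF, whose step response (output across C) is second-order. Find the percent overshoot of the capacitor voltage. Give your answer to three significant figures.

%OS ≈ 28.1%

For a series RLC circuit (capacitor voltage as output), ω_n = 1/√(LC) = 1/√(122 µH · 3.94 µF) = 45600 rad/s.
ζ = (R/2)·√(C/L) = (4.17/2)·√(3.94 µF/122 µH) = 0.375.
Overshoot: exp(−π·0.375/√(1−0.375²)) = 0.281, i.e. 28.1%.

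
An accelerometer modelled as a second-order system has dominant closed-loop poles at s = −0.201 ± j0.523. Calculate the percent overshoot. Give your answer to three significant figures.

|pole| = ω_n = √(0.201² + 0.523²) = 0.560 rad/s; ζ = cos θ = σ/ω_n = 0.359.
Overshoot: exp(−π·0.359/√(1−0.359²)) = 0.299, i.e. 29.9%.

%OS ≈ 29.9%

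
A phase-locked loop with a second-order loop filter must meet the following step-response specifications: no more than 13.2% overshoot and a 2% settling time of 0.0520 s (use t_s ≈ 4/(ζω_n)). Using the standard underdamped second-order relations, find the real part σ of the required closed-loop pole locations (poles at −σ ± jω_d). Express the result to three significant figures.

σ ≈ 76.9

The settling-time spec alone fixes σ = ζω_n = 4/t_s = 4/0.0520 = 76.9.
(Overshoot then fixes ζ = 0.542 and hence ω_d = σ·√(1−ζ²)/ζ = 119 rad/s.)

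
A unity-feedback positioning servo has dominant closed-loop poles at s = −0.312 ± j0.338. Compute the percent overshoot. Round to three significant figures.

|pole| = ω_n = √(0.312² + 0.338²) = 0.460 rad/s; ζ = cos θ = σ/ω_n = 0.678.
%OS = 100 e^{−πζ/√(1−ζ²)} with ζ = 0.678 gives 5.50%.

%OS ≈ 5.50%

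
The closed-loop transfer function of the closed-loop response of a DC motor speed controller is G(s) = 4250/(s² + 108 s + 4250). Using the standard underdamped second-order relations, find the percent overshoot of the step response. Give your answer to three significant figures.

Matching coefficients with s² + 2ζω_n s + ω_n² gives ω_n² = 4250 ⇒ ω_n = 65.2 rad/s, and ζ = 108/(2ω_n) = 0.828.
%OS = 100·exp(−πζ/√(1−ζ²)) = 0.961%.

%OS ≈ 0.961%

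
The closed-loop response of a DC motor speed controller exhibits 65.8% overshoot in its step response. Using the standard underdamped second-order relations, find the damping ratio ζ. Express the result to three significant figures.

ζ = −ln(OS)/√(π² + (ln OS)²). With OS = 0.658, ln OS = −0.4186 and ζ = 0.4186/3.169 = 0.132.

ζ ≈ 0.132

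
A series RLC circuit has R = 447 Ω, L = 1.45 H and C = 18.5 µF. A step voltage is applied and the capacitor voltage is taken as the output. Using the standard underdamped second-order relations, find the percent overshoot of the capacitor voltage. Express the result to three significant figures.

For a series RLC circuit (capacitor voltage as output), ω_n = 1/√(LC) = 1/√(1.45 H · 18.5 µF) = 193 rad/s.
ζ = (R/2)·√(C/L) = (447/2)·√(18.5 µF/1.45 H) = 0.798.
%OS = 100·exp(−πζ/√(1−ζ²)) = 1.55%.

%OS ≈ 1.55%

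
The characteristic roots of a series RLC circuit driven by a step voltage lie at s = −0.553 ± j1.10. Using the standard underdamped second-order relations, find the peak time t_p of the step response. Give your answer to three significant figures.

t_p ≈ 2.86 s

t_p = π/ω_d with ω_d = 1.10 (the imaginary part), so t_p = 2.86 s.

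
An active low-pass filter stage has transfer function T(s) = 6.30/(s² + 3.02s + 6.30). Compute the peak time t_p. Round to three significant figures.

t_p ≈ 1.57 s

Matching coefficients with s² + 2ζω_n s + ω_n² gives ω_n² = 6.30 ⇒ ω_n = 2.51 rad/s, and ζ = 3.02/(2ω_n) = 0.602.
The damped frequency ω_d = ω_n√(1−ζ²) = 2.00 rad/s. Then t_p = π/ω_d = 1.57 s.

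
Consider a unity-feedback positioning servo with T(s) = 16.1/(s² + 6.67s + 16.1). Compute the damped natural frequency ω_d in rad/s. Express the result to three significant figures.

ω_d ≈ 2.23 rad/s

Comparing the denominator to s² + 2ζω_n s + ω_n²: ω_n = √16.1 = 4.01 rad/s, and 2ζω_n = 6.67 so ζ = 6.67/(2·4.01) = 0.831.
ω_d = 4.01·√(1 − 0.831²) = 2.23 rad/s.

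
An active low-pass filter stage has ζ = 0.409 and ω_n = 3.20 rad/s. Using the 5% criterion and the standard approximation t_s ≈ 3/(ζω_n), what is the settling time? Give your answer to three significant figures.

t_s ≈ 2.29 s

t_s ≈ 3/(ζω_n) = 3/(0.409 × 3.20) = 2.29 s.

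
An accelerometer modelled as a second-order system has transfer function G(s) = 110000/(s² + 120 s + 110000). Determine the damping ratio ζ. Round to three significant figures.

ω_n = √110000 = 332 rad/s; ζ = 120/(2·332) = 0.181.

ζ ≈ 0.181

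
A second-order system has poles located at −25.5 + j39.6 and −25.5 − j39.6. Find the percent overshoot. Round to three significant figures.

%OS ≈ 13.2%

The poles are at −σ ± jω_d with σ = 25.5 and ω_d = 39.6, so ω_n = √(σ²+ω_d²) = 47.1 rad/s and ζ = σ/ω_n = 0.541.
%OS = 100 e^{−πζ/√(1−ζ²)} with ζ = 0.541 gives 13.2%.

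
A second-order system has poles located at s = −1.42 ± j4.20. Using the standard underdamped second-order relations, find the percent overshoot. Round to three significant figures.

%OS ≈ 34.6%

The poles are at −σ ± jω_d with σ = 1.42 and ω_d = 4.20, so ω_n = √(σ²+ω_d²) = 4.43 rad/s and ζ = σ/ω_n = 0.320.
%OS = 100 e^{−πζ/√(1−ζ²)} with ζ = 0.320 gives 34.6%.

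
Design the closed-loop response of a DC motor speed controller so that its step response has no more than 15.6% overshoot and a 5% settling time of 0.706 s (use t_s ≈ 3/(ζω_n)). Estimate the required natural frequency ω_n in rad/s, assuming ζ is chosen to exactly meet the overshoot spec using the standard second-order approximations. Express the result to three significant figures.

Inverting the overshoot relation: ζ = |ln 0.156|/√(π² + ln²0.156) = 0.509.
Then ω_n = 3/(ζ t_s) = 3/(0.509 × 0.706) = 8.35 rad/s.

ω_n ≈ 8.35 rad/s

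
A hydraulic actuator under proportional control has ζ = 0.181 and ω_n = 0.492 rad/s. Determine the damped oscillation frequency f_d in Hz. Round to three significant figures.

f_d ≈ 0.0770 Hz

ω_d = ω_n√(1−ζ²) = 0.492·√0.967 = 0.484 rad/s.
f_d = ω_d/(2π) = 0.0770 Hz.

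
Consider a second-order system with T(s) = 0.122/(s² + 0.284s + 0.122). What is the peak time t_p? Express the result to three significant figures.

t_p ≈ 9.84 s

Matching coefficients with s² + 2ζω_n s + ω_n² gives ω_n² = 0.122 ⇒ ω_n = 0.349 rad/s, and ζ = 0.284/(2ω_n) = 0.407.
ω_d = ω_n√(1−ζ²) = 0.319 rad/s. Then t_p = π/ω_d = 9.84 s.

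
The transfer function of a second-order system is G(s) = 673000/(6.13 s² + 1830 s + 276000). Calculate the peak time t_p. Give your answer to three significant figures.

Dividing through by 6.13: denominator becomes s² + 298.5 s + 45020.
So ω_n = √45020 = 212 rad/s and ζ = 298.5/(2·212) = 0.703.
ω_d = 212·√(1 − 0.703²) = 151 rad/s. t_p = π/ω_d = 0.0208 s.

t_p ≈ 0.0208 s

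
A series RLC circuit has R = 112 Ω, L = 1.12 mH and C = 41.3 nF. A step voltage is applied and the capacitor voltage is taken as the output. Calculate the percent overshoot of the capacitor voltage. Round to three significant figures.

For a series RLC circuit (capacitor voltage as output), ω_n = 1/√(LC) = 1/√(1.12 mH · 41.3 nF) = 147000 rad/s.
ζ = (R/2)·√(C/L) = (112/2)·√(41.3 nF/1.12 mH) = 0.340.
%OS = 100 e^{−πζ/√(1−ζ²)} with ζ = 0.340 gives 32.1%.

%OS ≈ 32.1%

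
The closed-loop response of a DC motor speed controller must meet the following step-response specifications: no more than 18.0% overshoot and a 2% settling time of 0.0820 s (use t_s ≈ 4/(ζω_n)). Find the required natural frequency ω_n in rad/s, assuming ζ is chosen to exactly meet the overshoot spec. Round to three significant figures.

ω_n ≈ 102 rad/s

Inverting the overshoot relation: ζ = |ln 0.180|/√(π² + ln²0.180) = 0.479.
From t_s ≈ 4/(ζω_n): ω_n = 4/(ζ·t_s) = 4/(0.479·0.0820) = 102 rad/s.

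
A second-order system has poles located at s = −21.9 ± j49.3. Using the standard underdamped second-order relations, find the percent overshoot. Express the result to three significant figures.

|pole| = ω_n = √(21.9² + 49.3²) = 53.9 rad/s; ζ = cos θ = σ/ω_n = 0.406.
Overshoot: exp(−π·0.406/√(1−0.406²)) = 0.248, i.e. 24.8%.

%OS ≈ 24.8%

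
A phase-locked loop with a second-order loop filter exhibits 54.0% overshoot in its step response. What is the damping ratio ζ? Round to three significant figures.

From %OS = 100·exp(−πζ/√(1−ζ²)), invert to get ζ = −ln(OS)/√(π² + ln²(OS)) with OS = 0.540.
−ln 0.540 = 0.6162, so ζ = 0.6162/√(π² + 0.3797) = 0.192.

ζ ≈ 0.192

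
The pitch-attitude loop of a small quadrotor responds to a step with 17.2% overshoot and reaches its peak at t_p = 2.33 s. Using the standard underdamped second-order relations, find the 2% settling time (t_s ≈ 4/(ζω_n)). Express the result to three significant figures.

From the overshoot, ζ = −ln(OS)/√(π²+ln²(OS)) = 0.489.
t_p = π/ω_d ⇒ ω_d = 1.35 rad/s; then ω_n = ω_d/√(1−ζ²) = 1.55 rad/s.
t_s ≈ 4/(ζω_n) = 4/(0.489·1.55) = 5.29 s.

t_s ≈ 5.29 s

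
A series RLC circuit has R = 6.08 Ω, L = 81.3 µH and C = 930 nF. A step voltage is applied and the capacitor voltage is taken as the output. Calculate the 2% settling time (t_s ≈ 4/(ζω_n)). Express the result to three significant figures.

For a series RLC circuit (capacitor voltage as output), ω_n = 1/√(LC) = 1/√(81.3 µH · 930 nF) = 115000 rad/s.
ζ = (R/2)·√(C/L) = (6.08/2)·√(930 nF/81.3 µH) = 0.325.
t_s ≈ 4/(ζω_n) = 0.000107 s.

t_s ≈ 0.000107 s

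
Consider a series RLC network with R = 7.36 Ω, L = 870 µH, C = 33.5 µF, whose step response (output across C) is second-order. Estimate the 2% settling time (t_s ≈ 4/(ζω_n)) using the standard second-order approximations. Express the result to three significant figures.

For a series RLC circuit (capacitor voltage as output), ω_n = 1/√(LC) = 1/√(870 µH · 33.5 µF) = 5860 rad/s.
ζ = (R/2)·√(C/L) = (7.36/2)·√(33.5 µF/870 µH) = 0.722.
t_s ≈ 4/(ζω_n) = 0.000946 s.

t_s ≈ 0.000946 s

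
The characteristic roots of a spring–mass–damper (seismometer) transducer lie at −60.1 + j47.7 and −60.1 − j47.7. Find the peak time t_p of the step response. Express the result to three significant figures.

t_p ≈ 0.0659 s

t_p = π/ω_d with ω_d = 47.7 (the imaginary part), so t_p = 0.0659 s.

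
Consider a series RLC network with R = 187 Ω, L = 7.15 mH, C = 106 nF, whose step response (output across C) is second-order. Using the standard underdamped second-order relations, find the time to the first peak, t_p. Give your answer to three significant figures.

For a series RLC circuit (capacitor voltage as output), ω_n = 1/√(LC) = 1/√(7.15 mH · 106 nF) = 36300 rad/s.
ζ = (R/2)·√(C/L) = (187/2)·√(106 nF/7.15 mH) = 0.360.
ω_d = 36300·√(1 − 0.360²) = 33900 rad/s. t_p = π/ω_d = 0.0000927 s.

t_p ≈ 0.0000927 s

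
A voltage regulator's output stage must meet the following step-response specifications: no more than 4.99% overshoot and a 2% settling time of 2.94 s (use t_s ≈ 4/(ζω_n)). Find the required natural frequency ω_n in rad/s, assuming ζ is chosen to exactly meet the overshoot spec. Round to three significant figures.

ω_n ≈ 1.97 rad/s

Inverting the overshoot relation: ζ = |ln 0.0499|/√(π² + ln²0.0499) = 0.690.
Then ω_n = 4/(ζ t_s) = 4/(0.690 × 2.94) = 1.97 rad/s.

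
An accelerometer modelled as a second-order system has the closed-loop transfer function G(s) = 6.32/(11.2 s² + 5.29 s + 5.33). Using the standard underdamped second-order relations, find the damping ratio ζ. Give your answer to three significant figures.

Dividing through by 11.2: denominator becomes s² + 0.4723 s + 0.4759.
So ω_n = √0.4759 = 0.690 rad/s and ζ = 0.4723/(2·0.690) = 0.342.

ζ ≈ 0.342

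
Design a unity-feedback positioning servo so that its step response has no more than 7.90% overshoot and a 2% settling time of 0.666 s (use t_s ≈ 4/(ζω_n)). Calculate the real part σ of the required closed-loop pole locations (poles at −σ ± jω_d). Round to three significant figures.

σ ≈ 6.01

The settling-time spec alone fixes σ = ζω_n = 4/t_s = 4/0.666 = 6.01.
(Overshoot then fixes ζ = 0.628 and hence ω_d = σ·√(1−ζ²)/ζ = 7.43 rad/s.)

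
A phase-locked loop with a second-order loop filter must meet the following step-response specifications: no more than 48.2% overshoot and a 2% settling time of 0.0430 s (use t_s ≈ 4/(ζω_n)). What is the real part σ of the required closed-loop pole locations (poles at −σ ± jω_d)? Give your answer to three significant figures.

The settling-time spec alone fixes σ = ζω_n = 4/t_s = 4/0.0430 = 93.0.
(Overshoot then fixes ζ = 0.226 and hence ω_d = σ·√(1−ζ²)/ζ = 400 rad/s.)

σ ≈ 93.0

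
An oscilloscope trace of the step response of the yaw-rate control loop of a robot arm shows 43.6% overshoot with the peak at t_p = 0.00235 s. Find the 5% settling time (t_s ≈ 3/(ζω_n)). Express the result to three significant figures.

t_s ≈ 0.00849 s

The overshoot fixes ζ = −ln(OS)/√(π²+ln²(OS)) = 0.255.
t_p = π/ω_d ⇒ ω_d = 1340 rad/s; then ω_n = ω_d/√(1−ζ²) = 1380 rad/s.
t_s ≈ 3/(ζω_n) = 3/(0.255·1380) = 0.00849 s.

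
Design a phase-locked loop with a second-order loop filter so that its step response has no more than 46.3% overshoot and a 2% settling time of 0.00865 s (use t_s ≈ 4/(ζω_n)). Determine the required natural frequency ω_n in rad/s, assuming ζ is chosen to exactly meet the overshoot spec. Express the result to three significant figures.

ζ = −ln(OS)/√(π² + (ln OS)²). With OS = 0.463, ln OS = −0.7700 and ζ = 0.7700/3.235 = 0.238.
Then ω_n = 4/(ζ t_s) = 4/(0.238 × 0.00865) = 1940 rad/s.

ω_n ≈ 1940 rad/s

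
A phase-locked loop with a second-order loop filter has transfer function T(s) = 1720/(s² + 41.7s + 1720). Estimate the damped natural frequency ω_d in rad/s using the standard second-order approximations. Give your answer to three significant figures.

Matching coefficients with s² + 2ζω_n s + ω_n² gives ω_n² = 1720 ⇒ ω_n = 41.5 rad/s, and ζ = 41.7/(2ω_n) = 0.503.
The damped frequency ω_d = ω_n√(1−ζ²) = 35.9 rad/s.

ω_d ≈ 35.9 rad/s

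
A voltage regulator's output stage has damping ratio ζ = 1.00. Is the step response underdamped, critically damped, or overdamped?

Since ζ = 1, the system is critically damped.

critically damped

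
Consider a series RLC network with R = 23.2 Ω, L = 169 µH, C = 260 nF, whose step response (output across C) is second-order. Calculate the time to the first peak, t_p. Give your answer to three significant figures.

For a series RLC circuit (capacitor voltage as output), ω_n = 1/√(LC) = 1/√(169 µH · 260 nF) = 151000 rad/s.
ζ = (R/2)·√(C/L) = (23.2/2)·√(260 nF/169 µH) = 0.455.
ω_d = ω_n√(1−ζ²) = 134000 rad/s. t_p = π/ω_d = 0.0000234 s.

t_p ≈ 0.0000234 s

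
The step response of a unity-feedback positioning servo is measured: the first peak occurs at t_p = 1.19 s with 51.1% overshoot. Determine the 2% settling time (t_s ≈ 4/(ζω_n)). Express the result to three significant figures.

From the overshoot, ζ = −ln(OS)/√(π²+ln²(OS)) = 0.209.
From t_p = π/ω_d, ω_d = π/1.19 = 2.64 rad/s, so ω_n = ω_d/√(1−ζ²) = 2.70 rad/s.
t_s ≈ 4/(ζω_n) = 4/(0.209·2.70) = 7.09 s.

t_s ≈ 7.09 s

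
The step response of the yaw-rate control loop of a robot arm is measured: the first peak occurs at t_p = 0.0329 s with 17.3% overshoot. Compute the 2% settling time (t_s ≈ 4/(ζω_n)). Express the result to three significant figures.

The overshoot fixes ζ = −ln(OS)/√(π²+ln²(OS)) = 0.488.
From t_p = π/ω_d, ω_d = π/0.0329 = 95.5 rad/s, so ω_n = ω_d/√(1−ζ²) = 109 rad/s.
t_s ≈ 4/(ζω_n) = 4/(0.488·109) = 0.0750 s.

t_s ≈ 0.0750 s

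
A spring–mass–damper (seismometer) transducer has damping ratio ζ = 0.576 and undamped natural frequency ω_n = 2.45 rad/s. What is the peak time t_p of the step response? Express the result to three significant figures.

t_p ≈ 1.57 s

The damped frequency is ω_d = ω_n√(1−ζ²) = 2.45·√(1−0.332) = 2.00 rad/s.
Peak time t_p = π/ω_d = π/2.00 = 1.57 s.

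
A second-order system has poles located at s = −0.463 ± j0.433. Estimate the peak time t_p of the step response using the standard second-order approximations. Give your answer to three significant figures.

t_p = π/ω_d with ω_d = 0.433 (the imaginary part), so t_p = 7.26 s.

t_p ≈ 7.26 s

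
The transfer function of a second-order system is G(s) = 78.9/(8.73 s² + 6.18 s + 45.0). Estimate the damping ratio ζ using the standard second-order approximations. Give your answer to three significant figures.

ζ ≈ 0.156

Dividing through by 8.73: denominator becomes s² + 0.7079 s + 5.155.
So ω_n = √5.155 = 2.27 rad/s and ζ = 0.7079/(2·2.27) = 0.156.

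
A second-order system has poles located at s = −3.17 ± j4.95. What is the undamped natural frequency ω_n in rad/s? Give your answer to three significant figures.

|pole| = ω_n = √(3.17² + 4.95²) = 5.88 rad/s; ζ = cos θ = σ/ω_n = 0.539.

ω_n ≈ 5.88 rad/s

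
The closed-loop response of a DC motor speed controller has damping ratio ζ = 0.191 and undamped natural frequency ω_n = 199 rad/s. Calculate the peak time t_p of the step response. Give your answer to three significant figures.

The damped frequency is ω_d = ω_n√(1−ζ²) = 199·√(1−0.0365) = 195 rad/s.
Peak time t_p = π/ω_d = π/195 = 0.0161 s.

t_p ≈ 0.0161 s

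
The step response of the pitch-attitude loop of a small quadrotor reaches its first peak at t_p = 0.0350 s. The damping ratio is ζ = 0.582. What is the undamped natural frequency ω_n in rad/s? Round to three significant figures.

ω_n ≈ 110 rad/s

Peak time t_p = π/ω_d, so ω_d = π/t_p = π/0.0350 = 89.8 rad/s.
ω_n = ω_d/√(1−ζ²) = 89.8/√0.661 = 110 rad/s.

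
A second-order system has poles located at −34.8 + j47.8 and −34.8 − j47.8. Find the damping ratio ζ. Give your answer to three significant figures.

|pole| = ω_n = √(34.8² + 47.8²) = 59.1 rad/s; ζ = cos θ = σ/ω_n = 0.589.

ζ ≈ 0.589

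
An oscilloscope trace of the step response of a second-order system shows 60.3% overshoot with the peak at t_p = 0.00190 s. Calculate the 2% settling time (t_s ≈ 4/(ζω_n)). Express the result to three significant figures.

ζ from %OS: ζ = |ln 0.603|/√(π²+ln²0.603) = 0.159.
t_p = π/ω_d ⇒ ω_d = 1650 rad/s; then ω_n = ω_d/√(1−ζ²) = 1670 rad/s.
t_s ≈ 4/(ζω_n) = 4/(0.159·1670) = 0.0150 s.

t_s ≈ 0.0150 s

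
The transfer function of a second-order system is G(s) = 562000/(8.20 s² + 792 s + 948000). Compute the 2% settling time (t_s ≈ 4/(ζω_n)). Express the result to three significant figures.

t_s ≈ 0.0828 s

Dividing through by 8.20: denominator becomes s² + 96.59 s + 115600.
So ω_n = √115600 = 340 rad/s and ζ = 96.59/(2·340) = 0.142.
t_s ≈ 4/(ζω_n) = 0.0828 s.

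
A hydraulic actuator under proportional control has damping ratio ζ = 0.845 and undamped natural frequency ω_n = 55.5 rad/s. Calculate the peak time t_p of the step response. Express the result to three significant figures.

The damped frequency is ω_d = ω_n√(1−ζ²) = 55.5·√(1−0.714) = 29.7 rad/s.
Peak time t_p = π/ω_d = π/29.7 = 0.106 s.

t_p ≈ 0.106 s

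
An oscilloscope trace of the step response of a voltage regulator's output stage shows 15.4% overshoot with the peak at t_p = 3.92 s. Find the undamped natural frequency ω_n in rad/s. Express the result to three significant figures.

The overshoot fixes ζ = −ln(OS)/√(π²+ln²(OS)) = 0.512.
t_p = π/ω_d ⇒ ω_d = 0.801 rad/s; then ω_n = ω_d/√(1−ζ²) = 0.933 rad/s.

ω_n ≈ 0.933 rad/s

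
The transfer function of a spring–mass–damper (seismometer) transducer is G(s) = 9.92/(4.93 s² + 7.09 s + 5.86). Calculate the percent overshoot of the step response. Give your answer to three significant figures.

Dividing through by 4.93: denominator becomes s² + 1.438 s + 1.189.
So ω_n = √1.189 = 1.09 rad/s and ζ = 1.438/(2·1.09) = 0.660.
Overshoot: exp(−π·0.660/√(1−0.660²)) = 0.0635, i.e. 6.35%.

%OS ≈ 6.35%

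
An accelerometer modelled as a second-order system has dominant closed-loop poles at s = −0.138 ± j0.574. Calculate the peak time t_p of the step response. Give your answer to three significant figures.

t_p = π/ω_d with ω_d = 0.574 (the imaginary part), so t_p = 5.47 s.

t_p ≈ 5.47 s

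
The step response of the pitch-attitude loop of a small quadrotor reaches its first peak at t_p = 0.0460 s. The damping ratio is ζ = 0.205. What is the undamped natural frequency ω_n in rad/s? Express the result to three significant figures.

ω_n ≈ 69.8 rad/s

Peak time t_p = π/ω_d, so ω_d = π/t_p = π/0.0460 = 68.3 rad/s.
ω_n = ω_d/√(1−ζ²) = 68.3/√0.958 = 69.8 rad/s.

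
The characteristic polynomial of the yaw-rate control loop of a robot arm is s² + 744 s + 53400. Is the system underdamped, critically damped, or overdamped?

a² − 4b = 340000 > 0 (two distinct real roots); the system is overdamped.

overdamped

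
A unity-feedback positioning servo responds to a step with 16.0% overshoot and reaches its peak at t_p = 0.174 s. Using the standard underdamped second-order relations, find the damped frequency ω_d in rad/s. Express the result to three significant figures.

t_p = π/ω_d, so ω_d = π/0.174 = 18.1 rad/s.

ω_d ≈ 18.1 rad/s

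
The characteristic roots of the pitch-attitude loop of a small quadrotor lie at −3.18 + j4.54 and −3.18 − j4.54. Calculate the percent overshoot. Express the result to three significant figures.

The poles are at −σ ± jω_d with σ = 3.18 and ω_d = 4.54, so ω_n = √(σ²+ω_d²) = 5.54 rad/s and ζ = σ/ω_n = 0.574.
%OS = 100 e^{−πζ/√(1−ζ²)} with ζ = 0.574 gives 11.1%.

%OS ≈ 11.1%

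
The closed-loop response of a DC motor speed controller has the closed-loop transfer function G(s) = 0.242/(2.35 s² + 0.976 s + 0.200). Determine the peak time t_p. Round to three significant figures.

Dividing through by 2.35: denominator becomes s² + 0.4153 s + 0.08511.
So ω_n = √0.08511 = 0.292 rad/s and ζ = 0.4153/(2·0.292) = 0.712.
ω_d = ω_n√(1−ζ²) = 0.205 rad/s. t_p = π/ω_d = 15.3 s.

t_p ≈ 15.3 s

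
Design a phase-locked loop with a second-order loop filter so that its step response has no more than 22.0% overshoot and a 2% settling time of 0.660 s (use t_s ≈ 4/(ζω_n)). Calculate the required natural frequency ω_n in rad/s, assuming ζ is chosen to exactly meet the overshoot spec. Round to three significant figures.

From %OS = 100·exp(−πζ/√(1−ζ²)), invert to get ζ = −ln(OS)/√(π² + ln²(OS)) with OS = 0.220.
−ln 0.220 = 1.514, so ζ = 1.514/√(π² + 2.293) = 0.434.
Then ω_n = 4/(ζ t_s) = 4/(0.434 × 0.660) = 14.0 rad/s.

ω_n ≈ 14.0 rad/s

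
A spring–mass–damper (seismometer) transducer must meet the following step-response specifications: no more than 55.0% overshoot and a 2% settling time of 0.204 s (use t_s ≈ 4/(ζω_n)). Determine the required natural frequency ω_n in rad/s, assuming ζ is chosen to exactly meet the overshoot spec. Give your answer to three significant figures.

From %OS = 100·exp(−πζ/√(1−ζ²)), invert to get ζ = −ln(OS)/√(π² + ln²(OS)) with OS = 0.550.
−ln 0.550 = 0.5978, so ζ = 0.5978/√(π² + 0.3574) = 0.187.
From t_s ≈ 4/(ζω_n): ω_n = 4/(ζ·t_s) = 4/(0.187·0.204) = 105 rad/s.

ω_n ≈ 105 rad/s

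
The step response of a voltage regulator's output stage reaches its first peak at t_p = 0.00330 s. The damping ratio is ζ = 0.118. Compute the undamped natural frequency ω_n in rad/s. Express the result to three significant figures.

Peak time t_p = π/ω_d, so ω_d = π/t_p = π/0.00330 = 952 rad/s.
ω_n = ω_d/√(1−ζ²) = 952/√0.986 = 959 rad/s.

ω_n ≈ 959 rad/s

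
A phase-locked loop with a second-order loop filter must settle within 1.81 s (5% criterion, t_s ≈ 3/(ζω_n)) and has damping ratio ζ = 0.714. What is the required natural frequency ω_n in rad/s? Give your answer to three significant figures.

ω_n ≈ 2.32 rad/s

Rearranging t_s ≈ 3/(ζω_n) gives ω_n = 3/(ζ·t_s) = 3/(0.714 × 1.81) = 2.32 rad/s.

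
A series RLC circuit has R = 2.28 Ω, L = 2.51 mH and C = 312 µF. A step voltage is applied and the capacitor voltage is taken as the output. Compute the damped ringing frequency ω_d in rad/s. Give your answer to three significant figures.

ω_d ≈ 1030 rad/s

For a series RLC circuit (capacitor voltage as output), ω_n = 1/√(LC) = 1/√(2.51 mH · 312 µF) = 1130 rad/s.
ζ = (R/2)·√(C/L) = (2.28/2)·√(312 µF/2.51 mH) = 0.402.
ω_d = ω_n√(1−ζ²) = 1030 rad/s.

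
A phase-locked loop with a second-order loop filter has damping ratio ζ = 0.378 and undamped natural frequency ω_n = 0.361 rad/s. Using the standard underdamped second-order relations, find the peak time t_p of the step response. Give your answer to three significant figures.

t_p ≈ 9.40 s

The damped frequency is ω_d = ω_n√(1−ζ²) = 0.361·√(1−0.143) = 0.334 rad/s.
Peak time t_p = π/ω_d = π/0.334 = 9.40 s.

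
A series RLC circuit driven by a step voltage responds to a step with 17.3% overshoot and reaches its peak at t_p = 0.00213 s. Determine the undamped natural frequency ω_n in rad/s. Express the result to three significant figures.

ζ from %OS: ζ = |ln 0.173|/√(π²+ln²0.173) = 0.488.
t_p = π/ω_d ⇒ ω_d = 1470 rad/s; then ω_n = ω_d/√(1−ζ²) = 1690 rad/s.

ω_n ≈ 1690 rad/s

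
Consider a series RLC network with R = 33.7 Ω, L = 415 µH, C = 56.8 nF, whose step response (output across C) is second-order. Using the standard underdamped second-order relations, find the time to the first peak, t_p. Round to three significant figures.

t_p ≈ 0.0000156 s

For a series RLC circuit (capacitor voltage as output), ω_n = 1/√(LC) = 1/√(415 µH · 56.8 nF) = 206000 rad/s.
ζ = (R/2)·√(C/L) = (33.7/2)·√(56.8 nF/415 µH) = 0.197.
ω_d = ω_n√(1−ζ²) = 202000 rad/s. t_p = π/ω_d = 0.0000156 s.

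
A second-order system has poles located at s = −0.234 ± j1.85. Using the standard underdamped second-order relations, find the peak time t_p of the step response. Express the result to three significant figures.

t_p ≈ 1.70 s

t_p = π/ω_d with ω_d = 1.85 (the imaginary part), so t_p = 1.70 s.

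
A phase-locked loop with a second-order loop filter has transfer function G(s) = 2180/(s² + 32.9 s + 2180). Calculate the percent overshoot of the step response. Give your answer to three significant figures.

%OS ≈ 30.6%

ω_n = √2180 = 46.7 rad/s; ζ = 32.9/(2·46.7) = 0.352.
%OS = 100·exp(−πζ/√(1−ζ²)) = 30.6%.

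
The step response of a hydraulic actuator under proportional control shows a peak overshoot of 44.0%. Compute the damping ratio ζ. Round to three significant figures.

ζ = −ln(OS)/√(π² + (ln OS)²). With OS = 0.440, ln OS = −0.8210 and ζ = 0.8210/3.247 = 0.253.

ζ ≈ 0.253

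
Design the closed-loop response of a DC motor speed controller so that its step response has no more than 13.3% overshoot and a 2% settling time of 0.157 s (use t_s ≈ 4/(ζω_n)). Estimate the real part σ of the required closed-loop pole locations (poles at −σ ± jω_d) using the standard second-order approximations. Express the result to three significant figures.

σ ≈ 25.5

The settling-time spec alone fixes σ = ζω_n = 4/t_s = 4/0.157 = 25.5.
(Overshoot then fixes ζ = 0.540 and hence ω_d = σ·√(1−ζ²)/ζ = 39.7 rad/s.)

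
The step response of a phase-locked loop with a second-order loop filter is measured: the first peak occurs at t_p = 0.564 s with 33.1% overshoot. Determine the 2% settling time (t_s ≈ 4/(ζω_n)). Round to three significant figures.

From the overshoot, ζ = −ln(OS)/√(π²+ln²(OS)) = 0.332.
t_p = π/ω_d ⇒ ω_d = 5.57 rad/s; then ω_n = ω_d/√(1−ζ²) = 5.91 rad/s.
t_s ≈ 4/(ζω_n) = 4/(0.332·5.91) = 2.04 s.

t_s ≈ 2.04 s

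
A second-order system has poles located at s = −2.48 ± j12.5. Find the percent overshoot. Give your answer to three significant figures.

%OS ≈ 53.6%

|pole| = ω_n = √(2.48² + 12.5²) = 12.7 rad/s; ζ = cos θ = σ/ω_n = 0.195.
%OS = 100·exp(−πζ/√(1−ζ²)) = 53.6%.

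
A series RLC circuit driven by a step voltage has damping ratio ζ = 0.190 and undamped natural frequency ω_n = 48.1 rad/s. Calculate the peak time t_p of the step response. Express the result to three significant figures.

t_p ≈ 0.0665 s

The damped frequency is ω_d = ω_n√(1−ζ²) = 48.1·√(1−0.0361) = 47.2 rad/s.
Peak time t_p = π/ω_d = π/47.2 = 0.0665 s.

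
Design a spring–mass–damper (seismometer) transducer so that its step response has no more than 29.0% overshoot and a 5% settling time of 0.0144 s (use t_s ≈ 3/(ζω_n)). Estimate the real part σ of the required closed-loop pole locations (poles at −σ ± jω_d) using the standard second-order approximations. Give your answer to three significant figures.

The settling-time spec alone fixes σ = ζω_n = 3/t_s = 3/0.0144 = 208.
(Overshoot then fixes ζ = 0.367 and hence ω_d = σ·√(1−ζ²)/ζ = 529 rad/s.)

σ ≈ 208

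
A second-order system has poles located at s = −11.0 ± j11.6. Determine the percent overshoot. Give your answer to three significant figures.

With σ = 11.0, ω_d = 11.6: ω_n = √(σ²+ω_d²) = 16.0 rad/s, ζ = σ/ω_n = 0.688.
%OS = 100·exp(−πζ/√(1−ζ²)) = 5.08%.

%OS ≈ 5.08%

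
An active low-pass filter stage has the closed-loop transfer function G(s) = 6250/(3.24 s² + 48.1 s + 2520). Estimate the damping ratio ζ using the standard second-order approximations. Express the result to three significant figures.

ζ ≈ 0.266

Dividing through by 3.24: denominator becomes s² + 14.85 s + 777.8.
So ω_n = √777.8 = 27.9 rad/s and ζ = 14.85/(2·27.9) = 0.266.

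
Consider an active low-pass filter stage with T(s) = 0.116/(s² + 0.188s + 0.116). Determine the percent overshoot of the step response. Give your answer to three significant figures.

ω_n = √0.116 = 0.341 rad/s; ζ = 0.188/(2·0.341) = 0.276.
%OS = 100·exp(−πζ/√(1−ζ²)) = 40.6%.

%OS ≈ 40.6%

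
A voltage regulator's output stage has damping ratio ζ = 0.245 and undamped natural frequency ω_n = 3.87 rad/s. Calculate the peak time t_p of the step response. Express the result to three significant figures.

The damped frequency is ω_d = ω_n√(1−ζ²) = 3.87·√(1−0.0600) = 3.75 rad/s.
Peak time t_p = π/ω_d = π/3.75 = 0.837 s.

t_p ≈ 0.837 s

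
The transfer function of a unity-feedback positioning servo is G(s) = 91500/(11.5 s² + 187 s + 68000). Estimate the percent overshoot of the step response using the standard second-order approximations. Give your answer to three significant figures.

Dividing through by 11.5: denominator becomes s² + 16.26 s + 5913.
So ω_n = √5913 = 76.9 rad/s and ζ = 16.26/(2·76.9) = 0.106.
%OS = 100·exp(−πζ/√(1−ζ²)) = 71.6%.

%OS ≈ 71.6%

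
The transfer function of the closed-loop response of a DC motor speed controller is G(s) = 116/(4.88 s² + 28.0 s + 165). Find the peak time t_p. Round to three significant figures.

Dividing through by 4.88: denominator becomes s² + 5.738 s + 33.81.
So ω_n = √33.81 = 5.81 rad/s and ζ = 5.738/(2·5.81) = 0.493.
ω_d = 5.81·√(1 − 0.493²) = 5.06 rad/s. t_p = π/ω_d = 0.621 s.

t_p ≈ 0.621 s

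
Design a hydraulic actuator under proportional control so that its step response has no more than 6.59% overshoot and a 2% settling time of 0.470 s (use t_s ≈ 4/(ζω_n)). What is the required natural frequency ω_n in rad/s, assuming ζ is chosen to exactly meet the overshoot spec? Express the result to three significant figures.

From %OS = 100·exp(−πζ/√(1−ζ²)), invert to get ζ = −ln(OS)/√(π² + ln²(OS)) with OS = 0.0659.
−ln 0.0659 = 2.720, so ζ = 2.720/√(π² + 7.396) = 0.655.
From t_s ≈ 4/(ζω_n): ω_n = 4/(ζ·t_s) = 4/(0.655·0.470) = 13.0 rad/s.

ω_n ≈ 13.0 rad/s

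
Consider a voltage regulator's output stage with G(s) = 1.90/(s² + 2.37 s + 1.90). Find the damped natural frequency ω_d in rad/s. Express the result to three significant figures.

ω_n = √1.90 = 1.38 rad/s; ζ = 2.37/(2·1.38) = 0.860.
ω_d = ω_n√(1−ζ²) = 0.704 rad/s.

ω_d ≈ 0.704 rad/s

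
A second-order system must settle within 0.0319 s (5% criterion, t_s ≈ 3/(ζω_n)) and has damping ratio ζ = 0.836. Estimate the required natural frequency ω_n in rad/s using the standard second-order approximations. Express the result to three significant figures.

Rearranging t_s ≈ 3/(ζω_n) gives ω_n = 3/(ζ·t_s) = 3/(0.836 × 0.0319) = 112 rad/s.

ω_n ≈ 112 rad/s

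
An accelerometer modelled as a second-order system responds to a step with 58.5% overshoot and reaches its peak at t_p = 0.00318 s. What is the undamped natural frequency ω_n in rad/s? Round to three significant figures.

ζ from %OS: ζ = |ln 0.585|/√(π²+ln²0.585) = 0.168.
From t_p = π/ω_d, ω_d = π/0.00318 = 988 rad/s, so ω_n = ω_d/√(1−ζ²) = 1000 rad/s.

ω_n ≈ 1000 rad/s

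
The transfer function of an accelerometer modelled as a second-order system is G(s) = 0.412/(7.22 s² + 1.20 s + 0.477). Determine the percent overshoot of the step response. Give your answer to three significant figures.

Dividing through by 7.22: denominator becomes s² + 0.1662 s + 0.06607.
So ω_n = √0.06607 = 0.257 rad/s and ζ = 0.1662/(2·0.257) = 0.323.
%OS = 100 e^{−πζ/√(1−ζ²)} with ζ = 0.323 gives 34.2%.

%OS ≈ 34.2%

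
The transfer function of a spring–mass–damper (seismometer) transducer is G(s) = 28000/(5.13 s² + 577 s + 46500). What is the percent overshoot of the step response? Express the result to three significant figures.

Dividing through by 5.13: denominator becomes s² + 112.5 s + 9064.
So ω_n = √9064 = 95.2 rad/s and ζ = 112.5/(2·95.2) = 0.591.
Overshoot: exp(−π·0.591/√(1−0.591²)) = 0.100, i.e. 10.0%.

%OS ≈ 10.0%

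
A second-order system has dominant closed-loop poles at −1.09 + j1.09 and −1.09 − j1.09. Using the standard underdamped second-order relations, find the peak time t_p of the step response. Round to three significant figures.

t_p ≈ 2.88 s

t_p = π/ω_d with ω_d = 1.09 (the imaginary part), so t_p = 2.88 s.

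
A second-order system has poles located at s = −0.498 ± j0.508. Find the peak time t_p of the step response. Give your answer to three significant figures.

t_p ≈ 6.18 s

t_p = π/ω_d with ω_d = 0.508 (the imaginary part), so t_p = 6.18 s.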